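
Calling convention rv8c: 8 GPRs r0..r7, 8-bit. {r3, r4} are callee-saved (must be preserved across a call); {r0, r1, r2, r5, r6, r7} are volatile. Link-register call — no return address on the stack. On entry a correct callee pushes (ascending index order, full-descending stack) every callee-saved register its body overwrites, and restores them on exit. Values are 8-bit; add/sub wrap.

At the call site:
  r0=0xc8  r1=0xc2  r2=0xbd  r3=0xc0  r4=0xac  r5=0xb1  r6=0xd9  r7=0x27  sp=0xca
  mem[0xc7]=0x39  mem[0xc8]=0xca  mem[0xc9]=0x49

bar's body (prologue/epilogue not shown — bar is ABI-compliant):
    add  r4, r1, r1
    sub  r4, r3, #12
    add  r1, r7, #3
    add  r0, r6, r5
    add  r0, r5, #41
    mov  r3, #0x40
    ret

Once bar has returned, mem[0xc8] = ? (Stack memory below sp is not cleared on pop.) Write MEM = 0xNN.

prologue: push r3 → mem[0xc9]=0xc0, sp=0xc9
prologue: push r4 → mem[0xc8]=0xac, sp=0xc8
body[0] add  r4, r1, r1 → r4=0x84
body[1] sub  r4, r3, #12 → r4=0xb4
body[2] add  r1, r7, #3 → r1=0x2a
body[3] add  r0, r6, r5 → r0=0x8a
body[4] add  r0, r5, #41 → r0=0xda
body[5] mov  r3, #0x40 → r3=0x40
epilogue: pop r4=0xac, sp=0xc9
epilogue: pop r3=0xc0, sp=0xca
prologue pushed ['r3', 'r4'] at ['0xc9', '0xc8']

MEM = 0xac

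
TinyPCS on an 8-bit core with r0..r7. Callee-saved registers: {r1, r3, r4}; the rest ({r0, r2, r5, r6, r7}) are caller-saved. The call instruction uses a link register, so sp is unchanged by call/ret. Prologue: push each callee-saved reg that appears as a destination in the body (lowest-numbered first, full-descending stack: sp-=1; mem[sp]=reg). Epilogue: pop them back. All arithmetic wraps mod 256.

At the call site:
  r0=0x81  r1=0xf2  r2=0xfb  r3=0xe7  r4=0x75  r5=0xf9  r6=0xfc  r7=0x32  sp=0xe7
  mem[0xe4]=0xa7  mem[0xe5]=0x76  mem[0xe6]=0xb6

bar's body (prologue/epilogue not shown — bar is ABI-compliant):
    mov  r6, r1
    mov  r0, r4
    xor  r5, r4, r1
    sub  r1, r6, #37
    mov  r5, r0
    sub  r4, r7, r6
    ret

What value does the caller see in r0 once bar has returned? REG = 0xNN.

REG = 0x75

prologue: push r1 → mem[0xe6]=0xf2, sp=0xe6
prologue: push r4 → mem[0xe5]=0x75, sp=0xe5
body[0] mov  r6, r1 → r6=0xf2
body[1] mov  r0, r4 → r0=0x75
body[2] xor  r5, r4, r1 → r5=0x87
body[3] sub  r1, r6, #37 → r1=0xcd
body[4] mov  r5, r0 → r5=0x75
body[5] sub  r4, r7, r6 → r4=0x40
epilogue: pop r4=0x75, sp=0xe6
epilogue: pop r1=0xf2, sp=0xe7
r0 is caller-saved → body value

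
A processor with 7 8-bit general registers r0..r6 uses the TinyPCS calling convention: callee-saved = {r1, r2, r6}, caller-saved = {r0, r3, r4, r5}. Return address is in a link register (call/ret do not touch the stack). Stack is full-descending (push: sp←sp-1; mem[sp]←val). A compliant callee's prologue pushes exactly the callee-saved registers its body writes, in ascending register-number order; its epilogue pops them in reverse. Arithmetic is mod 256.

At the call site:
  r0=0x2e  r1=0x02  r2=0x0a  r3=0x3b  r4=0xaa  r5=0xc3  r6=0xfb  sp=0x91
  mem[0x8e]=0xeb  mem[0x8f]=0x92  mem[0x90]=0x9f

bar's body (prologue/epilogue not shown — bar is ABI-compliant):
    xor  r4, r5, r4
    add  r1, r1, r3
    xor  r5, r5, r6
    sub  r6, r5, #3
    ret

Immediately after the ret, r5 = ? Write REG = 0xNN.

REG = 0x38

prologue: push r1 → mem[0x90]=0x02, sp=0x90
prologue: push r6 → mem[0x8f]=0xfb, sp=0x8f
body[0] xor  r4, r5, r4 → r4=0x69
body[1] add  r1, r1, r3 → r1=0x3d
body[2] xor  r5, r5, r6 → r5=0x38
body[3] sub  r6, r5, #3 → r6=0x35
epilogue: pop r6=0xfb, sp=0x90
epilogue: pop r1=0x02, sp=0x91
r5 is caller-saved → body value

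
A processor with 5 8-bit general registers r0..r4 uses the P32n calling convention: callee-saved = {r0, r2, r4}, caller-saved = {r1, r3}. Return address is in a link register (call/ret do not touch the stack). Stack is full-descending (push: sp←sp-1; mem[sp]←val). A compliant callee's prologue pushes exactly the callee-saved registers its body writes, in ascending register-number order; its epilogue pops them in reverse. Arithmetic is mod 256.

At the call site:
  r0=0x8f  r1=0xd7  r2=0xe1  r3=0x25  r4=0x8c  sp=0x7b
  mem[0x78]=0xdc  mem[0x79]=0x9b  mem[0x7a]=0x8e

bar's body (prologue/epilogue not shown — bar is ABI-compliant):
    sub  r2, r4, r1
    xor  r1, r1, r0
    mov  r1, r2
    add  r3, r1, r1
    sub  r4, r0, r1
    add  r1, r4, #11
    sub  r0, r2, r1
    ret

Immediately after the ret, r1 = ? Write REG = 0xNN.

REG = 0xe5

prologue: push r0 -> mem[0x7a]=0x8f, sp=0x7a
prologue: push r2 -> mem[0x79]=0xe1, sp=0x79
prologue: push r4 -> mem[0x78]=0x8c, sp=0x78
body[0] sub  r2, r4, r1 -> r2=0xb5
body[1] xor  r1, r1, r0 -> r1=0x58
body[2] mov  r1, r2 -> r1=0xb5
body[3] add  r3, r1, r1 -> r3=0x6a
body[4] sub  r4, r0, r1 -> r4=0xda
body[5] add  r1, r4, #11 -> r1=0xe5
body[6] sub  r0, r2, r1 -> r0=0xd0
epilogue: pop r4=0x8c, sp=0x79
epilogue: pop r2=0xe1, sp=0x7a
epilogue: pop r0=0x8f, sp=0x7b
r1 is caller-saved -> body value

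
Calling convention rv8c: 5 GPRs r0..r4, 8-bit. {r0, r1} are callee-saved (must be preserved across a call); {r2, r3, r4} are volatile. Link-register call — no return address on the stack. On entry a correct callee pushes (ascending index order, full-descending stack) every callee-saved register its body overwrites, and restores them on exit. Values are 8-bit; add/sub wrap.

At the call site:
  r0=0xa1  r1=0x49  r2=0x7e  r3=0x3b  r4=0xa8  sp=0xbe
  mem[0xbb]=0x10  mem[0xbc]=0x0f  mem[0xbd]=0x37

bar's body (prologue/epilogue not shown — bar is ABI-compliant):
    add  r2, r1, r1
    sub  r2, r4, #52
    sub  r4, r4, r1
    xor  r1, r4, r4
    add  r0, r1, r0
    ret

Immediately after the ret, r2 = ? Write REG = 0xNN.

prologue: push r0 → mem[0xbd]=0xa1, sp=0xbd
prologue: push r1 → mem[0xbc]=0x49, sp=0xbc
body[0] add  r2, r1, r1 → r2=0x92
body[1] sub  r2, r4, #52 → r2=0x74
body[2] sub  r4, r4, r1 → r4=0x5f
body[3] xor  r1, r4, r4 → r1=0x00
body[4] add  r0, r1, r0 → r0=0xa1
epilogue: pop r1=0x49, sp=0xbd
epilogue: pop r0=0xa1, sp=0xbe
r2 is caller-saved → body value

REG = 0x74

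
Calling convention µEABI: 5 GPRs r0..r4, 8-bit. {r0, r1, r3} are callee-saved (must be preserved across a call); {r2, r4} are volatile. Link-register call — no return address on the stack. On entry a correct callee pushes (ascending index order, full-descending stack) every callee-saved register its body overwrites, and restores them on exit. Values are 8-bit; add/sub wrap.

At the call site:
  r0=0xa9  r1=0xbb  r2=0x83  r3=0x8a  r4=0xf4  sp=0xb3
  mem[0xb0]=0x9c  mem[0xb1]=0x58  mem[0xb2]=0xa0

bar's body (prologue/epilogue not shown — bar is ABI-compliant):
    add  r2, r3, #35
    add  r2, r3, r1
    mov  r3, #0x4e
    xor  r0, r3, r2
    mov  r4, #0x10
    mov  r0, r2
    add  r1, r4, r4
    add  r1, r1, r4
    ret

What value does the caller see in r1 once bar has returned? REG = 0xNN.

REG = 0xbb

prologue: push r0 -> mem[0xb2]=0xa9, sp=0xb2
prologue: push r1 -> mem[0xb1]=0xbb, sp=0xb1
prologue: push r3 -> mem[0xb0]=0x8a, sp=0xb0
body[0] add  r2, r3, #35 -> r2=0xad
body[1] add  r2, r3, r1 -> r2=0x45
body[2] mov  r3, #0x4e -> r3=0x4e
body[3] xor  r0, r3, r2 -> r0=0x0b
body[4] mov  r4, #0x10 -> r4=0x10
body[5] mov  r0, r2 -> r0=0x45
body[6] add  r1, r4, r4 -> r1=0x20
body[7] add  r1, r1, r4 -> r1=0x30
epilogue: pop r3=0x8a, sp=0xb1
epilogue: pop r1=0xbb, sp=0xb2
epilogue: pop r0=0xa9, sp=0xb3
r1 is callee-saved -> restored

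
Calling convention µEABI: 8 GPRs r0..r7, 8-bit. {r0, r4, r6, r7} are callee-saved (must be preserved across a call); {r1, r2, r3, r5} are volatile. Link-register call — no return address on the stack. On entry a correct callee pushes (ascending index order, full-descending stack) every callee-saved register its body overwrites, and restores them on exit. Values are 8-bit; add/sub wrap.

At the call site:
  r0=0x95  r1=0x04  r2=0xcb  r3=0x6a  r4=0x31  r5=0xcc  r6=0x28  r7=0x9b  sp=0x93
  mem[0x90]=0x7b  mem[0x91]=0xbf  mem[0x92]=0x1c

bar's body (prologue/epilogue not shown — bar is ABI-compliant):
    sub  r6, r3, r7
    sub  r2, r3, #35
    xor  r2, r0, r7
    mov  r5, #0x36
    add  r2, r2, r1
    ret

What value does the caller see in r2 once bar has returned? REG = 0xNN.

REG = 0x12

prologue: push r6 -> mem[0x92]=0x28, sp=0x92
body[0] sub  r6, r3, r7 -> r6=0xcf
body[1] sub  r2, r3, #35 -> r2=0x47
body[2] xor  r2, r0, r7 -> r2=0x0e
body[3] mov  r5, #0x36 -> r5=0x36
body[4] add  r2, r2, r1 -> r2=0x12
epilogue: pop r6=0x28, sp=0x93
r2 is caller-saved -> body value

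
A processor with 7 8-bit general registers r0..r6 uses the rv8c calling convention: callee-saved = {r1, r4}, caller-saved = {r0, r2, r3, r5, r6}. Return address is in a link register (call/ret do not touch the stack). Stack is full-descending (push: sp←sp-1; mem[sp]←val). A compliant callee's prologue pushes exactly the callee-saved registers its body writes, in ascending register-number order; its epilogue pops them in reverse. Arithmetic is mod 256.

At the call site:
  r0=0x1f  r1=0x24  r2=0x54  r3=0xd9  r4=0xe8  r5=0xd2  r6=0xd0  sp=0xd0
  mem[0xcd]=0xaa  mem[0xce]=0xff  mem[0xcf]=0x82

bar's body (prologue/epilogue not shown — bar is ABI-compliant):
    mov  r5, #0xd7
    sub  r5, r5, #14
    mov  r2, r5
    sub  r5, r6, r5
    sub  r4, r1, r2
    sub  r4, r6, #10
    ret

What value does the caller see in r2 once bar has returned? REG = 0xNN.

REG = 0xc9

prologue: push r4 -> mem[0xcf]=0xe8, sp=0xcf
body[0] mov  r5, #0xd7 -> r5=0xd7
body[1] sub  r5, r5, #14 -> r5=0xc9
body[2] mov  r2, r5 -> r2=0xc9
body[3] sub  r5, r6, r5 -> r5=0x07
body[4] sub  r4, r1, r2 -> r4=0x5b
body[5] sub  r4, r6, #10 -> r4=0xc6
epilogue: pop r4=0xe8, sp=0xd0
r2 is caller-saved -> body value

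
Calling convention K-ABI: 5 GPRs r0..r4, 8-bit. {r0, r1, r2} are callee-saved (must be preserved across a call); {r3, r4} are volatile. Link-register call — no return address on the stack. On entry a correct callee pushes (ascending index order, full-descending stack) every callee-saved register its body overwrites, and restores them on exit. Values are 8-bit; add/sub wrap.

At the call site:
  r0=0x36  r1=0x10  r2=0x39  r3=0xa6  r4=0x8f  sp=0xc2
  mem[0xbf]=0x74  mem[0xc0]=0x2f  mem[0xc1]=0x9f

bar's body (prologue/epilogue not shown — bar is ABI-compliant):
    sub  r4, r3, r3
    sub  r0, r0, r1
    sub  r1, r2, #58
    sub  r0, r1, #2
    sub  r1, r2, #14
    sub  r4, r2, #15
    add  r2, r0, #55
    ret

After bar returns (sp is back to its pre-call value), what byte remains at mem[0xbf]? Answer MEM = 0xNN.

MEM = 0x39

prologue: push r0 -> mem[0xc1]=0x36, sp=0xc1
prologue: push r1 -> mem[0xc0]=0x10, sp=0xc0
prologue: push r2 -> mem[0xbf]=0x39, sp=0xbf
body[0] sub  r4, r3, r3 -> r4=0x00
body[1] sub  r0, r0, r1 -> r0=0x26
body[2] sub  r1, r2, #58 -> r1=0xff
body[3] sub  r0, r1, #2 -> r0=0xfd
body[4] sub  r1, r2, #14 -> r1=0x2b
body[5] sub  r4, r2, #15 -> r4=0x2a
body[6] add  r2, r0, #55 -> r2=0x34
epilogue: pop r2=0x39, sp=0xc0
epilogue: pop r1=0x10, sp=0xc1
epilogue: pop r0=0x36, sp=0xc2
prologue pushed ['r0', 'r1', 'r2'] at ['0xc1', '0xc0', '0xbf']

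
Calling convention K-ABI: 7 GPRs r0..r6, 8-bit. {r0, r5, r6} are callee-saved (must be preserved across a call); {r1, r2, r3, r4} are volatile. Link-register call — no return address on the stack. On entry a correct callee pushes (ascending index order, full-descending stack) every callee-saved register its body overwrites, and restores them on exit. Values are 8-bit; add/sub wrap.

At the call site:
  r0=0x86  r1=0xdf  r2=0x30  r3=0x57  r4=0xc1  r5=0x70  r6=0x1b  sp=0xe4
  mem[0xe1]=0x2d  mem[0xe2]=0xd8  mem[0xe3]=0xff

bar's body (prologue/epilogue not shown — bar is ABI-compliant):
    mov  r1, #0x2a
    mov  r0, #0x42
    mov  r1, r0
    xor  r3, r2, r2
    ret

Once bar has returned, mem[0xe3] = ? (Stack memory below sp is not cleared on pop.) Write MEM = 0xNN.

prologue: push r0 -> mem[0xe3]=0x86, sp=0xe3
body[0] mov  r1, #0x2a -> r1=0x2a
body[1] mov  r0, #0x42 -> r0=0x42
body[2] mov  r1, r0 -> r1=0x42
body[3] xor  r3, r2, r2 -> r3=0x00
epilogue: pop r0=0x86, sp=0xe4
prologue pushed ['r0'] at ['0xe3']

MEM = 0x86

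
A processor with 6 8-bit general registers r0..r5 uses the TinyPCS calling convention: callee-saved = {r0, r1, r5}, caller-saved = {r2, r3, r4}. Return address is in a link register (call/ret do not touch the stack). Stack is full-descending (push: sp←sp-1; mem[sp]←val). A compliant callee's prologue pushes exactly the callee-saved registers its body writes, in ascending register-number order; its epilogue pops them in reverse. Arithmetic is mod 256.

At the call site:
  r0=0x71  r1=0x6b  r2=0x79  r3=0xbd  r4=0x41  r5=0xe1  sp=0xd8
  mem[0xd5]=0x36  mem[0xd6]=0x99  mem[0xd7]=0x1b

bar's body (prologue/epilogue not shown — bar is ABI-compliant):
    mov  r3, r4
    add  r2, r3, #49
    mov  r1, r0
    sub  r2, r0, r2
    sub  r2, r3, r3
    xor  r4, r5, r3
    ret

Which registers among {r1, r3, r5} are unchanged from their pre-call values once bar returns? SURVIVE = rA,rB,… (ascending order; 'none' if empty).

prologue: push r1 -> mem[0xd7]=0x6b, sp=0xd7
body[0] mov  r3, r4 -> r3=0x41
body[1] add  r2, r3, #49 -> r2=0x72
body[2] mov  r1, r0 -> r1=0x71
body[3] sub  r2, r0, r2 -> r2=0xff
body[4] sub  r2, r3, r3 -> r2=0x00
body[5] xor  r4, r5, r3 -> r4=0xa0
epilogue: pop r1=0x6b, sp=0xd8
r1: callee-saved, written=True
r3: caller-saved, written=True
r5: callee-saved, written=False

SURVIVE = r1,r5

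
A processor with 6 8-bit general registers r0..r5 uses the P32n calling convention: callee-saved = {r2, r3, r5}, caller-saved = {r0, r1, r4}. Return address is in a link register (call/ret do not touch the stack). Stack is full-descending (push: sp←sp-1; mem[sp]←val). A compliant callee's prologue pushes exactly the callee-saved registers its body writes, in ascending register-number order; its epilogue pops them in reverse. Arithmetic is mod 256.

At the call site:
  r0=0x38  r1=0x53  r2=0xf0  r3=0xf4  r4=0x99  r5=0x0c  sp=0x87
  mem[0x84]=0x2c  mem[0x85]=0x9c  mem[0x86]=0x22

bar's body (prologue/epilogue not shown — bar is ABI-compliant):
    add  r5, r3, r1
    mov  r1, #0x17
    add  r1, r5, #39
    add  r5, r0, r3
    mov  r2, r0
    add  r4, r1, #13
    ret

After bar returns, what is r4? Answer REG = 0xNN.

REG = 0x7b

prologue: push r2 → mem[0x86]=0xf0, sp=0x86
prologue: push r5 → mem[0x85]=0x0c, sp=0x85
body[0] add  r5, r3, r1 → r5=0x47
body[1] mov  r1, #0x17 → r1=0x17
body[2] add  r1, r5, #39 → r1=0x6e
body[3] add  r5, r0, r3 → r5=0x2c
body[4] mov  r2, r0 → r2=0x38
body[5] add  r4, r1, #13 → r4=0x7b
epilogue: pop r5=0x0c, sp=0x86
epilogue: pop r2=0xf0, sp=0x87
r4 is caller-saved → body value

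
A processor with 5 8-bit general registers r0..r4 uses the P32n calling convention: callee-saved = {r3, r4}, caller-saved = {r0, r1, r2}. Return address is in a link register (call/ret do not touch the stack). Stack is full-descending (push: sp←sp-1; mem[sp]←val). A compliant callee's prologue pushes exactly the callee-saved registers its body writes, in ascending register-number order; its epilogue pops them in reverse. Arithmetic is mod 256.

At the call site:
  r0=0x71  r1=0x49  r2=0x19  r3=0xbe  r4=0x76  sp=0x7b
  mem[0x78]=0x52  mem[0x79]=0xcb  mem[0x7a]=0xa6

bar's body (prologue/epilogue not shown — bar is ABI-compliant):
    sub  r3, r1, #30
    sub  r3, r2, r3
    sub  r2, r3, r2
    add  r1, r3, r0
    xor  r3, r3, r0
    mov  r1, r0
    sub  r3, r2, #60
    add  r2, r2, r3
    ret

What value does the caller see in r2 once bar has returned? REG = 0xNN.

prologue: push r3 → mem[0x7a]=0xbe, sp=0x7a
body[0] sub  r3, r1, #30 → r3=0x2b
body[1] sub  r3, r2, r3 → r3=0xee
body[2] sub  r2, r3, r2 → r2=0xd5
body[3] add  r1, r3, r0 → r1=0x5f
body[4] xor  r3, r3, r0 → r3=0x9f
body[5] mov  r1, r0 → r1=0x71
body[6] sub  r3, r2, #60 → r3=0x99
body[7] add  r2, r2, r3 → r2=0x6e
epilogue: pop r3=0xbe, sp=0x7b
r2 is caller-saved → body value

REG = 0x6e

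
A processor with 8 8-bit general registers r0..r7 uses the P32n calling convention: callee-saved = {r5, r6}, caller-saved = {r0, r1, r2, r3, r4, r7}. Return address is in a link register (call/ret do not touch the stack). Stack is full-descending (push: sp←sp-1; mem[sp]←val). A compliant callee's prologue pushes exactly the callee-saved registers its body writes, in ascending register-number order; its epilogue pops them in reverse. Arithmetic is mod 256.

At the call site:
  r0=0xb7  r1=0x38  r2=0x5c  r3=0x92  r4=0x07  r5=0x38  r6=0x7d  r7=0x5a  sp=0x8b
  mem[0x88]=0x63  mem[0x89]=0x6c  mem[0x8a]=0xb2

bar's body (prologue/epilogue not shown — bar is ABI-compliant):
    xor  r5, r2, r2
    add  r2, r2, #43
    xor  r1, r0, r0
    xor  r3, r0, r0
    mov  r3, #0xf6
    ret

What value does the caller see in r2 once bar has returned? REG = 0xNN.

REG = 0x87

prologue: push r5 -> mem[0x8a]=0x38, sp=0x8a
body[0] xor  r5, r2, r2 -> r5=0x00
body[1] add  r2, r2, #43 -> r2=0x87
body[2] xor  r1, r0, r0 -> r1=0x00
body[3] xor  r3, r0, r0 -> r3=0x00
body[4] mov  r3, #0xf6 -> r3=0xf6
epilogue: pop r5=0x38, sp=0x8b
r2 is caller-saved -> body value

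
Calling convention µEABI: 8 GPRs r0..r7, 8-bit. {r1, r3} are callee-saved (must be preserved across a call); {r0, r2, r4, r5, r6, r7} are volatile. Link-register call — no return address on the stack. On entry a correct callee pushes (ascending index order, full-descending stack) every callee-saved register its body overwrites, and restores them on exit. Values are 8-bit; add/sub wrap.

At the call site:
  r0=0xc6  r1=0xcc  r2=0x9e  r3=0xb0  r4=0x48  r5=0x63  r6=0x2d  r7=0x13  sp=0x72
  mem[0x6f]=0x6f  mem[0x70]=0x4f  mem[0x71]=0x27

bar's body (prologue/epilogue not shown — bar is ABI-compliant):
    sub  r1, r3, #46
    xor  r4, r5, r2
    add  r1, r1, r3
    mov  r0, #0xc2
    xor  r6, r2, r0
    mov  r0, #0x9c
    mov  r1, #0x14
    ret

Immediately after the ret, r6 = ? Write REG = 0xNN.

REG = 0x5c

prologue: push r1 -> mem[0x71]=0xcc, sp=0x71
body[0] sub  r1, r3, #46 -> r1=0x82
body[1] xor  r4, r5, r2 -> r4=0xfd
body[2] add  r1, r1, r3 -> r1=0x32
body[3] mov  r0, #0xc2 -> r0=0xc2
body[4] xor  r6, r2, r0 -> r6=0x5c
body[5] mov  r0, #0x9c -> r0=0x9c
body[6] mov  r1, #0x14 -> r1=0x14
epilogue: pop r1=0xcc, sp=0x72
r6 is caller-saved -> body value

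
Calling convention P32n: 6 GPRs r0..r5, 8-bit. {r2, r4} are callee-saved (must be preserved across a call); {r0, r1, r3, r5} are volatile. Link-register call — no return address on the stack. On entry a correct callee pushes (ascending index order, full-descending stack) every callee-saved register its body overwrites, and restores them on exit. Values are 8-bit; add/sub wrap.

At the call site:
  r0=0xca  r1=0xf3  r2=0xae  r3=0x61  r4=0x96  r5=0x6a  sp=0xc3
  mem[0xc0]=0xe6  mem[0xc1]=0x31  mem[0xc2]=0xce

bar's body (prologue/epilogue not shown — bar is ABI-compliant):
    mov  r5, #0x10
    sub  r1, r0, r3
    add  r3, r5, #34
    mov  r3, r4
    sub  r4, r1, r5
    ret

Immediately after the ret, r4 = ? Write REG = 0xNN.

prologue: push r4 -> mem[0xc2]=0x96, sp=0xc2
body[0] mov  r5, #0x10 -> r5=0x10
body[1] sub  r1, r0, r3 -> r1=0x69
body[2] add  r3, r5, #34 -> r3=0x32
body[3] mov  r3, r4 -> r3=0x96
body[4] sub  r4, r1, r5 -> r4=0x59
epilogue: pop r4=0x96, sp=0xc3
r4 is callee-saved -> restored

REG = 0x96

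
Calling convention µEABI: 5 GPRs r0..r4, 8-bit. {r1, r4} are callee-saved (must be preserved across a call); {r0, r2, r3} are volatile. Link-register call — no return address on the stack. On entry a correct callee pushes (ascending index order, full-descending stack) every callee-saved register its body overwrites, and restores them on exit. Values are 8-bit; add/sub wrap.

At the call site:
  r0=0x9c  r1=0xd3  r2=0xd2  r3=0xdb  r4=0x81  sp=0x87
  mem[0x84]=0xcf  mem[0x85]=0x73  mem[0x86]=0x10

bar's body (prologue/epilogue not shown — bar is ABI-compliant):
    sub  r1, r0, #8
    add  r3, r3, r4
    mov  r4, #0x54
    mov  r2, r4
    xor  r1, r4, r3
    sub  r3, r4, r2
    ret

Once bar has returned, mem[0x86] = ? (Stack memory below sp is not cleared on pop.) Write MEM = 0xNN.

MEM = 0xd3

prologue: push r1 -> mem[0x86]=0xd3, sp=0x86
prologue: push r4 -> mem[0x85]=0x81, sp=0x85
body[0] sub  r1, r0, #8 -> r1=0x94
body[1] add  r3, r3, r4 -> r3=0x5c
body[2] mov  r4, #0x54 -> r4=0x54
body[3] mov  r2, r4 -> r2=0x54
body[4] xor  r1, r4, r3 -> r1=0x08
body[5] sub  r3, r4, r2 -> r3=0x00
epilogue: pop r4=0x81, sp=0x86
epilogue: pop r1=0xd3, sp=0x87
prologue pushed ['r1', 'r4'] at ['0x86', '0x85']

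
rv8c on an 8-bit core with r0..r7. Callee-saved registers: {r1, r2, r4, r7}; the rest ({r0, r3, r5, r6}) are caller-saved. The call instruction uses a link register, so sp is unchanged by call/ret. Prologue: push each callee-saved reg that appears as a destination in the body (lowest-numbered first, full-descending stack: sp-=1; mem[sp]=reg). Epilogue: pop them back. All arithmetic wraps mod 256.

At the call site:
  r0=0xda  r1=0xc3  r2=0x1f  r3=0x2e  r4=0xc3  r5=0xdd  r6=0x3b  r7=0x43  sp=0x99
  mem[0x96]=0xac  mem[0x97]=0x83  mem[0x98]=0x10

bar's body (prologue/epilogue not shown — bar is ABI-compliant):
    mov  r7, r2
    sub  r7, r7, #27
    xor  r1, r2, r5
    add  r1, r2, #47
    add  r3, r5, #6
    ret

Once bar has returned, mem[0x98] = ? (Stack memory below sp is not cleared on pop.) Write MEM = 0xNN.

prologue: push r1 -> mem[0x98]=0xc3, sp=0x98
prologue: push r7 -> mem[0x97]=0x43, sp=0x97
body[0] mov  r7, r2 -> r7=0x1f
body[1] sub  r7, r7, #27 -> r7=0x04
body[2] xor  r1, r2, r5 -> r1=0xc2
body[3] add  r1, r2, #47 -> r1=0x4e
body[4] add  r3, r5, #6 -> r3=0xe3
epilogue: pop r7=0x43, sp=0x98
epilogue: pop r1=0xc3, sp=0x99
prologue pushed ['r1', 'r7'] at ['0x98', '0x97']

MEM = 0xc3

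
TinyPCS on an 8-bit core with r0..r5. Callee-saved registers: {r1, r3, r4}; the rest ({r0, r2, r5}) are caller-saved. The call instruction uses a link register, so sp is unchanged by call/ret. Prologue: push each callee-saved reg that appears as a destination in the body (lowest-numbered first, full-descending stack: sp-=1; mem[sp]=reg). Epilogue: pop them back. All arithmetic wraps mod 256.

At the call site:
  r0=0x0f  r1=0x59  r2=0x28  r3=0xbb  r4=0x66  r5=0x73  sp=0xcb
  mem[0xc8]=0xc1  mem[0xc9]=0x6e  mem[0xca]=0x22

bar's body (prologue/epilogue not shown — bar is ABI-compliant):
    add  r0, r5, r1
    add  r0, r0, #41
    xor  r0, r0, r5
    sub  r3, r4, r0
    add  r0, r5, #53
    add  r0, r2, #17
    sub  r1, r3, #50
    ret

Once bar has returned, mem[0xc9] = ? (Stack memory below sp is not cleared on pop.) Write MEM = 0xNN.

MEM = 0xbb

prologue: push r1 → mem[0xca]=0x59, sp=0xca
prologue: push r3 → mem[0xc9]=0xbb, sp=0xc9
body[0] add  r0, r5, r1 → r0=0xcc
body[1] add  r0, r0, #41 → r0=0xf5
body[2] xor  r0, r0, r5 → r0=0x86
body[3] sub  r3, r4, r0 → r3=0xe0
body[4] add  r0, r5, #53 → r0=0xa8
body[5] add  r0, r2, #17 → r0=0x39
body[6] sub  r1, r3, #50 → r1=0xae
epilogue: pop r3=0xbb, sp=0xca
epilogue: pop r1=0x59, sp=0xcb
prologue pushed ['r1', 'r3'] at ['0xca', '0xc9']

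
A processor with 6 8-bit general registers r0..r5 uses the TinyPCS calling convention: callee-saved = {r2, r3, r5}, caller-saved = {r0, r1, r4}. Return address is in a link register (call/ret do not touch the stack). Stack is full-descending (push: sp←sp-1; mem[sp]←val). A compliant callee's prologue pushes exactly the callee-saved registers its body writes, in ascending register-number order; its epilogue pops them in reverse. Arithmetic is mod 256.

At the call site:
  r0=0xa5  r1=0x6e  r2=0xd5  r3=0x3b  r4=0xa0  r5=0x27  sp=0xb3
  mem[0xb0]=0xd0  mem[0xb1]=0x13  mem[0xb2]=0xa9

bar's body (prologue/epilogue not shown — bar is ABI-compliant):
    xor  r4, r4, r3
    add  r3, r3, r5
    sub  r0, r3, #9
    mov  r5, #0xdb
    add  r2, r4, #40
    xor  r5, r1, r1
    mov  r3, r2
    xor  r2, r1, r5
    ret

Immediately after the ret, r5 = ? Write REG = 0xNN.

prologue: push r2 → mem[0xb2]=0xd5, sp=0xb2
prologue: push r3 → mem[0xb1]=0x3b, sp=0xb1
prologue: push r5 → mem[0xb0]=0x27, sp=0xb0
body[0] xor  r4, r4, r3 → r4=0x9b
body[1] add  r3, r3, r5 → r3=0x62
body[2] sub  r0, r3, #9 → r0=0x59
body[3] mov  r5, #0xdb → r5=0xdb
body[4] add  r2, r4, #40 → r2=0xc3
body[5] xor  r5, r1, r1 → r5=0x00
body[6] mov  r3, r2 → r3=0xc3
body[7] xor  r2, r1, r5 → r2=0x6e
epilogue: pop r5=0x27, sp=0xb1
epilogue: pop r3=0x3b, sp=0xb2
epilogue: pop r2=0xd5, sp=0xb3
r5 is callee-saved → restored

REG = 0x27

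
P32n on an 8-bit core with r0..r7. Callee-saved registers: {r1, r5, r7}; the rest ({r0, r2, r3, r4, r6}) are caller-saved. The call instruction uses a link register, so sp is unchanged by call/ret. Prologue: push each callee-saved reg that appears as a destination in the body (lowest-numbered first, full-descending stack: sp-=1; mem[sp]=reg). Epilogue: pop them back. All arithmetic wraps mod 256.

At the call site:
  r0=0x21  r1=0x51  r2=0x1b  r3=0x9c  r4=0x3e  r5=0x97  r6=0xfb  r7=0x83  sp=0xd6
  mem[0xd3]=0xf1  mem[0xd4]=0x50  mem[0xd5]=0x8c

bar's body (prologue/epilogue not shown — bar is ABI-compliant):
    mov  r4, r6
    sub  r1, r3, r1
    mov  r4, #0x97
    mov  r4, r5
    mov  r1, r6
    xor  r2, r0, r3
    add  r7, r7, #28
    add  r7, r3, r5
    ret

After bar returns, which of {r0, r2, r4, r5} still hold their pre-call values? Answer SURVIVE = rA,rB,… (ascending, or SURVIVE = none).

SURVIVE = r0,r5

prologue: push r1 → mem[0xd5]=0x51, sp=0xd5
prologue: push r7 → mem[0xd4]=0x83, sp=0xd4
body[0] mov  r4, r6 → r4=0xfb
body[1] sub  r1, r3, r1 → r1=0x4b
body[2] mov  r4, #0x97 → r4=0x97
body[3] mov  r4, r5 → r4=0x97
body[4] mov  r1, r6 → r1=0xfb
body[5] xor  r2, r0, r3 → r2=0xbd
body[6] add  r7, r7, #28 → r7=0x9f
body[7] add  r7, r3, r5 → r7=0x33
epilogue: pop r7=0x83, sp=0xd5
epilogue: pop r1=0x51, sp=0xd6
r0: caller-saved, written=False
r2: caller-saved, written=True
r4: caller-saved, written=True
r5: callee-saved, written=False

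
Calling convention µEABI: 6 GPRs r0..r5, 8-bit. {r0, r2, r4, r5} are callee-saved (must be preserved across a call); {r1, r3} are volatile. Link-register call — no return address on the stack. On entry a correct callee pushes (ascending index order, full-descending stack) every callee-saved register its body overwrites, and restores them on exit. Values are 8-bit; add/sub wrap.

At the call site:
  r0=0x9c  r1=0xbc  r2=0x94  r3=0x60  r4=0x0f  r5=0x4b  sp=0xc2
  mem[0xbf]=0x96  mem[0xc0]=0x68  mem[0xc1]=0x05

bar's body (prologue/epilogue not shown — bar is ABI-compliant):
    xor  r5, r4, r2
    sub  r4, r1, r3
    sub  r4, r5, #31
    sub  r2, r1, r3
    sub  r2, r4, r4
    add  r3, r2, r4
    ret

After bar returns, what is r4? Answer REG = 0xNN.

REG = 0x0f

prologue: push r2 -> mem[0xc1]=0x94, sp=0xc1
prologue: push r4 -> mem[0xc0]=0x0f, sp=0xc0
prologue: push r5 -> mem[0xbf]=0x4b, sp=0xbf
body[0] xor  r5, r4, r2 -> r5=0x9b
body[1] sub  r4, r1, r3 -> r4=0x5c
body[2] sub  r4, r5, #31 -> r4=0x7c
body[3] sub  r2, r1, r3 -> r2=0x5c
body[4] sub  r2, r4, r4 -> r2=0x00
body[5] add  r3, r2, r4 -> r3=0x7c
epilogue: pop r5=0x4b, sp=0xc0
epilogue: pop r4=0x0f, sp=0xc1
epilogue: pop r2=0x94, sp=0xc2
r4 is callee-saved -> restored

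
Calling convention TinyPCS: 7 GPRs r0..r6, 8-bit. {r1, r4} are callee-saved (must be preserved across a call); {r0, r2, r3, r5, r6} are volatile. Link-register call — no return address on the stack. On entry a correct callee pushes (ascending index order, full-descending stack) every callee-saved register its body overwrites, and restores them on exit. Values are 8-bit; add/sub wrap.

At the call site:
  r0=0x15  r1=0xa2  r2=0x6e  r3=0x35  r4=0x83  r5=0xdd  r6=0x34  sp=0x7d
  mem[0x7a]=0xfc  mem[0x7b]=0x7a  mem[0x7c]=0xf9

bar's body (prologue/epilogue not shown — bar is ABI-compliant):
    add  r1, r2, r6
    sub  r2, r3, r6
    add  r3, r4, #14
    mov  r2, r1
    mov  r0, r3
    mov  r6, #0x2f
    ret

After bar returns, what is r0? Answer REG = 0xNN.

prologue: push r1 → mem[0x7c]=0xa2, sp=0x7c
body[0] add  r1, r2, r6 → r1=0xa2
body[1] sub  r2, r3, r6 → r2=0x01
body[2] add  r3, r4, #14 → r3=0x91
body[3] mov  r2, r1 → r2=0xa2
body[4] mov  r0, r3 → r0=0x91
body[5] mov  r6, #0x2f → r6=0x2f
epilogue: pop r1=0xa2, sp=0x7d
r0 is caller-saved → body value

REG = 0x91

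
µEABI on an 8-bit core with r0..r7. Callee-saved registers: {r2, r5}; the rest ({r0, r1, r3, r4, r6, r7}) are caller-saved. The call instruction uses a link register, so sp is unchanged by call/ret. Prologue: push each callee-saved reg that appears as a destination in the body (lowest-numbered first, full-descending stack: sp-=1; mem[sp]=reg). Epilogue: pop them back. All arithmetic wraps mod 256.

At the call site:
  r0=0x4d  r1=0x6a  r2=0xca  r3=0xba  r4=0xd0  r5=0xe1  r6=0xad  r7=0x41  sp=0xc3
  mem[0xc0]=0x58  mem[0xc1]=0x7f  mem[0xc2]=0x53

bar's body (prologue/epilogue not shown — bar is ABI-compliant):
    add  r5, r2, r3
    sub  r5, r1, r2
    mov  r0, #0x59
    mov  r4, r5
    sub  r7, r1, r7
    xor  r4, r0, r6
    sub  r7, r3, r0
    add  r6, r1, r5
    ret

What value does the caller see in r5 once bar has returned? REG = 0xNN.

prologue: push r5 -> mem[0xc2]=0xe1, sp=0xc2
body[0] add  r5, r2, r3 -> r5=0x84
body[1] sub  r5, r1, r2 -> r5=0xa0
body[2] mov  r0, #0x59 -> r0=0x59
body[3] mov  r4, r5 -> r4=0xa0
body[4] sub  r7, r1, r7 -> r7=0x29
body[5] xor  r4, r0, r6 -> r4=0xf4
body[6] sub  r7, r3, r0 -> r7=0x61
body[7] add  r6, r1, r5 -> r6=0x0a
epilogue: pop r5=0xe1, sp=0xc3
r5 is callee-saved -> restored

REG = 0xe1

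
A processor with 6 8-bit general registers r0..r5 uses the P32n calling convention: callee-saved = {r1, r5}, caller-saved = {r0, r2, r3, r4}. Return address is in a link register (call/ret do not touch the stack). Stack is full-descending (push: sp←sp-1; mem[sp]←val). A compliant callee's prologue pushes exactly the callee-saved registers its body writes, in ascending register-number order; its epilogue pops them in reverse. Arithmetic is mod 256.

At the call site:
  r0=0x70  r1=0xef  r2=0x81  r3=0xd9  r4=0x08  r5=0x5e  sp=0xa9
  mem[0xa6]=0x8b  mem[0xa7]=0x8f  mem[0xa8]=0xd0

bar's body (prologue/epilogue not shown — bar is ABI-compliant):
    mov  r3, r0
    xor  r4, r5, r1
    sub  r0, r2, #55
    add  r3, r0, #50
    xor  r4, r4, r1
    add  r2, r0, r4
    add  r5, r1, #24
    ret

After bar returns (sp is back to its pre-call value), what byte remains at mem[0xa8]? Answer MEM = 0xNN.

MEM = 0x5e

prologue: push r5 → mem[0xa8]=0x5e, sp=0xa8
body[0] mov  r3, r0 → r3=0x70
body[1] xor  r4, r5, r1 → r4=0xb1
body[2] sub  r0, r2, #55 → r0=0x4a
body[3] add  r3, r0, #50 → r3=0x7c
body[4] xor  r4, r4, r1 → r4=0x5e
body[5] add  r2, r0, r4 → r2=0xa8
body[6] add  r5, r1, #24 → r5=0x07
epilogue: pop r5=0x5e, sp=0xa9
prologue pushed ['r5'] at ['0xa8']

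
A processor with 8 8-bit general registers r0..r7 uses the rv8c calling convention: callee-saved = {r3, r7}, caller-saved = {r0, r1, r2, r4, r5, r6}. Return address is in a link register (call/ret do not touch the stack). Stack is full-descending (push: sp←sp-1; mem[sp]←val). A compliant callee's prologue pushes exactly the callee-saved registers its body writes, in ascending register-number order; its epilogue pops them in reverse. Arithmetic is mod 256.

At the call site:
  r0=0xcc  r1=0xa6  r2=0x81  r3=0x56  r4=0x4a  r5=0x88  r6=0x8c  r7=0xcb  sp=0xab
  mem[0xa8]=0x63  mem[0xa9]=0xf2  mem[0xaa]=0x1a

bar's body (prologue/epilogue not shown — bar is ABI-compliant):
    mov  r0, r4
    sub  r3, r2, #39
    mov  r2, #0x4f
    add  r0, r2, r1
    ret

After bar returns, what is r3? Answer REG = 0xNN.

prologue: push r3 → mem[0xaa]=0x56, sp=0xaa
body[0] mov  r0, r4 → r0=0x4a
body[1] sub  r3, r2, #39 → r3=0x5a
body[2] mov  r2, #0x4f → r2=0x4f
body[3] add  r0, r2, r1 → r0=0xf5
epilogue: pop r3=0x56, sp=0xab
r3 is callee-saved → restored

REG = 0x56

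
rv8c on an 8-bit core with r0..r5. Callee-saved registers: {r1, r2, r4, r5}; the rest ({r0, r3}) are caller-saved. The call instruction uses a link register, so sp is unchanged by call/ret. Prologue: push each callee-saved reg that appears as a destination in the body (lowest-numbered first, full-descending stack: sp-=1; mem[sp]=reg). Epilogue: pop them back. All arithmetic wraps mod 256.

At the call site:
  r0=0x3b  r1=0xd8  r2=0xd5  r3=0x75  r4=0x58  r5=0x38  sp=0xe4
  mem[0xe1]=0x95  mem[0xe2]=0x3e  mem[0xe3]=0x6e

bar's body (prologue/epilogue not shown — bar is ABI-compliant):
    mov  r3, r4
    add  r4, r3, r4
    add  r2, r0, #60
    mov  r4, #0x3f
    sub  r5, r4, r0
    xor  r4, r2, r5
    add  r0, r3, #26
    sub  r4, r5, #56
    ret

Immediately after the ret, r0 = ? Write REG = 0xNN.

REG = 0x72

prologue: push r2 -> mem[0xe3]=0xd5, sp=0xe3
prologue: push r4 -> mem[0xe2]=0x58, sp=0xe2
prologue: push r5 -> mem[0xe1]=0x38, sp=0xe1
body[0] mov  r3, r4 -> r3=0x58
body[1] add  r4, r3, r4 -> r4=0xb0
body[2] add  r2, r0, #60 -> r2=0x77
body[3] mov  r4, #0x3f -> r4=0x3f
body[4] sub  r5, r4, r0 -> r5=0x04
body[5] xor  r4, r2, r5 -> r4=0x73
body[6] add  r0, r3, #26 -> r0=0x72
body[7] sub  r4, r5, #56 -> r4=0xcc
epilogue: pop r5=0x38, sp=0xe2
epilogue: pop r4=0x58, sp=0xe3
epilogue: pop r2=0xd5, sp=0xe4
r0 is caller-saved -> body value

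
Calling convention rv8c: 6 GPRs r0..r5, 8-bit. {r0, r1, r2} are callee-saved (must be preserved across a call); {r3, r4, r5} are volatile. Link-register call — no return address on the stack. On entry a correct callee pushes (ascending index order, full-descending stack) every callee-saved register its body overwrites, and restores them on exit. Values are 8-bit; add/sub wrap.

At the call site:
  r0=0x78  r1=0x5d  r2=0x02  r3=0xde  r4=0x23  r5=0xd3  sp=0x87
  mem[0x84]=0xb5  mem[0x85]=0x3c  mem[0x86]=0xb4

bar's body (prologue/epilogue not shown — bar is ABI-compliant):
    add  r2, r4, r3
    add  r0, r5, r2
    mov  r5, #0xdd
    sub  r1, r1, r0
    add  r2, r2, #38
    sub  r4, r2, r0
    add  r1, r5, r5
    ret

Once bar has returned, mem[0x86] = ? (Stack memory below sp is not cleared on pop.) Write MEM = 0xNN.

MEM = 0x78

prologue: push r0 → mem[0x86]=0x78, sp=0x86
prologue: push r1 → mem[0x85]=0x5d, sp=0x85
prologue: push r2 → mem[0x84]=0x02, sp=0x84
body[0] add  r2, r4, r3 → r2=0x01
body[1] add  r0, r5, r2 → r0=0xd4
body[2] mov  r5, #0xdd → r5=0xdd
body[3] sub  r1, r1, r0 → r1=0x89
body[4] add  r2, r2, #38 → r2=0x27
body[5] sub  r4, r2, r0 → r4=0x53
body[6] add  r1, r5, r5 → r1=0xba
epilogue: pop r2=0x02, sp=0x85
epilogue: pop r1=0x5d, sp=0x86
epilogue: pop r0=0x78, sp=0x87
prologue pushed ['r0', 'r1', 'r2'] at ['0x86', '0x85', '0x84']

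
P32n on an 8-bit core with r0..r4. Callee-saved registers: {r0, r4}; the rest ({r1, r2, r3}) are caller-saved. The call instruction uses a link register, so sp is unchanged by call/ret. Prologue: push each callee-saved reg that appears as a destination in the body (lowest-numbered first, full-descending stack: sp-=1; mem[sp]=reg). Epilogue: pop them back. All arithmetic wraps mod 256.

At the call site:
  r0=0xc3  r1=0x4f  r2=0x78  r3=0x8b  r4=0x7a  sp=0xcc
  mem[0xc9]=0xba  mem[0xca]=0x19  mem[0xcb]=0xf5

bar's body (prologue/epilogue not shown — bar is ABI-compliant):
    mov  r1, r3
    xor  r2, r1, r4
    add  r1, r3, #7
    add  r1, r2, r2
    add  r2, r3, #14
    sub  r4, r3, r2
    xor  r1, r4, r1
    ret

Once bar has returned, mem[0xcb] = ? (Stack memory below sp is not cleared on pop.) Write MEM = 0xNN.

prologue: push r4 → mem[0xcb]=0x7a, sp=0xcb
body[0] mov  r1, r3 → r1=0x8b
body[1] xor  r2, r1, r4 → r2=0xf1
body[2] add  r1, r3, #7 → r1=0x92
body[3] add  r1, r2, r2 → r1=0xe2
body[4] add  r2, r3, #14 → r2=0x99
body[5] sub  r4, r3, r2 → r4=0xf2
body[6] xor  r1, r4, r1 → r1=0x10
epilogue: pop r4=0x7a, sp=0xcc
prologue pushed ['r4'] at ['0xcb']

MEM = 0x7a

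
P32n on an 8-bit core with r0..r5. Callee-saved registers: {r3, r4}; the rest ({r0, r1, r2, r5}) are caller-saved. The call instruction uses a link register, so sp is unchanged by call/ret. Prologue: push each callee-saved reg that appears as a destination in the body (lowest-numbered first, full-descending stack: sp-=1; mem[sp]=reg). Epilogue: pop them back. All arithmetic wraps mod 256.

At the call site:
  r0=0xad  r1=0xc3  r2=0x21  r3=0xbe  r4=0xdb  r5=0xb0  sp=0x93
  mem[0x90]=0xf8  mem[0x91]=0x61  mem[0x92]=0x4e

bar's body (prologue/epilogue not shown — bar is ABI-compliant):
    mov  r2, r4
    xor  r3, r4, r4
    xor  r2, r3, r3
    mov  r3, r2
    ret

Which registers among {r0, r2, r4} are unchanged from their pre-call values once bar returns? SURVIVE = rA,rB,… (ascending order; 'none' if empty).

SURVIVE = r0,r4

prologue: push r3 -> mem[0x92]=0xbe, sp=0x92
body[0] mov  r2, r4 -> r2=0xdb
body[1] xor  r3, r4, r4 -> r3=0x00
body[2] xor  r2, r3, r3 -> r2=0x00
body[3] mov  r3, r2 -> r3=0x00
epilogue: pop r3=0xbe, sp=0x93
r0: caller-saved, written=False
r2: caller-saved, written=True
r4: callee-saved, written=False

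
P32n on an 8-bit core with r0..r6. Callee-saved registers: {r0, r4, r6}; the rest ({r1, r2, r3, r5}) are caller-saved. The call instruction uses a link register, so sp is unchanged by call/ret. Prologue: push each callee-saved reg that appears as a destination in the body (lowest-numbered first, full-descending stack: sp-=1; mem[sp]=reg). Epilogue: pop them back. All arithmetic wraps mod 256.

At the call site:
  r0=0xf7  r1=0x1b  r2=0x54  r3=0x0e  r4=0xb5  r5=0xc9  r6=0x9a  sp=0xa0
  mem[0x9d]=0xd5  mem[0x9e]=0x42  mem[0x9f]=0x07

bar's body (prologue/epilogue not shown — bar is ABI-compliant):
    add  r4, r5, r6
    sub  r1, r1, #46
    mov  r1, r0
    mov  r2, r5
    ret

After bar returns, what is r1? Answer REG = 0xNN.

prologue: push r4 -> mem[0x9f]=0xb5, sp=0x9f
body[0] add  r4, r5, r6 -> r4=0x63
body[1] sub  r1, r1, #46 -> r1=0xed
body[2] mov  r1, r0 -> r1=0xf7
body[3] mov  r2, r5 -> r2=0xc9
epilogue: pop r4=0xb5, sp=0xa0
r1 is caller-saved -> body value

REG = 0xf7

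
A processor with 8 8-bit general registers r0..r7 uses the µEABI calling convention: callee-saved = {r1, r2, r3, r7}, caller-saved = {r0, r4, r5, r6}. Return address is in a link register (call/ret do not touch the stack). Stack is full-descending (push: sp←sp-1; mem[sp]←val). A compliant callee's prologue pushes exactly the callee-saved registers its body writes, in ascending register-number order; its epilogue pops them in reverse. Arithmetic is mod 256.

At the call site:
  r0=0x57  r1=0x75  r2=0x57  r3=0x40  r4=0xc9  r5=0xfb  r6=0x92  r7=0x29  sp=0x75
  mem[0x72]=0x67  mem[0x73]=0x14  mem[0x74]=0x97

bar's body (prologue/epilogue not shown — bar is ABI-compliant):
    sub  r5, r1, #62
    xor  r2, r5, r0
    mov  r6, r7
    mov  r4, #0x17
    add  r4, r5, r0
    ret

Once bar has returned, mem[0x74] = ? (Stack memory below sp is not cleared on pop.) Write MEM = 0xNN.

prologue: push r2 → mem[0x74]=0x57, sp=0x74
body[0] sub  r5, r1, #62 → r5=0x37
body[1] xor  r2, r5, r0 → r2=0x60
body[2] mov  r6, r7 → r6=0x29
body[3] mov  r4, #0x17 → r4=0x17
body[4] add  r4, r5, r0 → r4=0x8e
epilogue: pop r2=0x57, sp=0x75
prologue pushed ['r2'] at ['0x74']

MEM = 0x57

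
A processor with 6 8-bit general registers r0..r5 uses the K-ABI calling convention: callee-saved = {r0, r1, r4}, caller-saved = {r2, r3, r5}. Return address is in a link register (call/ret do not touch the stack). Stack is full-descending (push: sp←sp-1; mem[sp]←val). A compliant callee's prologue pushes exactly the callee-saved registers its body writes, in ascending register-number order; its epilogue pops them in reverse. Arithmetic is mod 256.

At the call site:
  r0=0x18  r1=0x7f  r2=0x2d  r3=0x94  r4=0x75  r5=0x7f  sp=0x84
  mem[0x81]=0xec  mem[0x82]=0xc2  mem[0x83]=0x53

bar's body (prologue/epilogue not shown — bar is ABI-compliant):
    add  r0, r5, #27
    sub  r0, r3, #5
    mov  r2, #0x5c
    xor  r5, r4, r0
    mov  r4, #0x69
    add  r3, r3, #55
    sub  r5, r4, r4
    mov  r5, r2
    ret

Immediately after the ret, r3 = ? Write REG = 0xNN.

prologue: push r0 -> mem[0x83]=0x18, sp=0x83
prologue: push r4 -> mem[0x82]=0x75, sp=0x82
body[0] add  r0, r5, #27 -> r0=0x9a
body[1] sub  r0, r3, #5 -> r0=0x8f
body[2] mov  r2, #0x5c -> r2=0x5c
body[3] xor  r5, r4, r0 -> r5=0xfa
body[4] mov  r4, #0x69 -> r4=0x69
body[5] add  r3, r3, #55 -> r3=0xcb
body[6] sub  r5, r4, r4 -> r5=0x00
body[7] mov  r5, r2 -> r5=0x5c
epilogue: pop r4=0x75, sp=0x83
epilogue: pop r0=0x18, sp=0x84
r3 is caller-saved -> body value

REG = 0xcb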